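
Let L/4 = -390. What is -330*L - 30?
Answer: 514770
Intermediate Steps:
L = -1560 (L = 4*(-390) = -1560)
-330*L - 30 = -330*(-1560) - 30 = 514800 - 30 = 514770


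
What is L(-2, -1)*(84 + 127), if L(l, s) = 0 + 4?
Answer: 844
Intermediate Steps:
L(l, s) = 4
L(-2, -1)*(84 + 127) = 4*(84 + 127) = 4*211 = 844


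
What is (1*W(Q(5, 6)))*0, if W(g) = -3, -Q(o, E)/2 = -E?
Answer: 0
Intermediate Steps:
Q(o, E) = 2*E (Q(o, E) = -(-2)*E = 2*E)
(1*W(Q(5, 6)))*0 = (1*(-3))*0 = -3*0 = 0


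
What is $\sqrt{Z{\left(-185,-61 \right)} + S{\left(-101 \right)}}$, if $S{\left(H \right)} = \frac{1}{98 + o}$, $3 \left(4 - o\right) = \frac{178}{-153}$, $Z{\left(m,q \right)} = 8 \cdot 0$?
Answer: $\frac{3 \sqrt{599199}}{23498} \approx 0.098827$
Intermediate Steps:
$Z{\left(m,q \right)} = 0$
$o = \frac{2014}{459}$ ($o = 4 - \frac{178 \frac{1}{-153}}{3} = 4 - \frac{178 \left(- \frac{1}{153}\right)}{3} = 4 - - \frac{178}{459} = 4 + \frac{178}{459} = \frac{2014}{459} \approx 4.3878$)
$S{\left(H \right)} = \frac{459}{46996}$ ($S{\left(H \right)} = \frac{1}{98 + \frac{2014}{459}} = \frac{1}{\frac{46996}{459}} = \frac{459}{46996}$)
$\sqrt{Z{\left(-185,-61 \right)} + S{\left(-101 \right)}} = \sqrt{0 + \frac{459}{46996}} = \sqrt{\frac{459}{46996}} = \frac{3 \sqrt{599199}}{23498}$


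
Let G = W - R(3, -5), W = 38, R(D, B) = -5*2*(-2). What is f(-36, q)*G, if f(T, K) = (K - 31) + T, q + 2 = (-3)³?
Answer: -1728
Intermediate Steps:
q = -29 (q = -2 + (-3)³ = -2 - 27 = -29)
R(D, B) = 20 (R(D, B) = -10*(-2) = 20)
f(T, K) = -31 + K + T (f(T, K) = (-31 + K) + T = -31 + K + T)
G = 18 (G = 38 - 1*20 = 38 - 20 = 18)
f(-36, q)*G = (-31 - 29 - 36)*18 = -96*18 = -1728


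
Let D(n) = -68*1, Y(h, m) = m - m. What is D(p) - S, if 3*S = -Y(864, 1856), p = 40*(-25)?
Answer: -68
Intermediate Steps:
Y(h, m) = 0
p = -1000
D(n) = -68
S = 0 (S = (-1*0)/3 = (1/3)*0 = 0)
D(p) - S = -68 - 1*0 = -68 + 0 = -68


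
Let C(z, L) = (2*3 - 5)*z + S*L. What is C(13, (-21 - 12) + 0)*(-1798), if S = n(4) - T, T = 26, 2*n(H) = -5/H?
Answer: -6412567/4 ≈ -1.6031e+6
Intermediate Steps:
n(H) = -5/(2*H) (n(H) = (-5/H)/2 = -5/(2*H))
S = -213/8 (S = -5/2/4 - 1*26 = -5/2*1/4 - 26 = -5/8 - 26 = -213/8 ≈ -26.625)
C(z, L) = z - 213*L/8 (C(z, L) = (2*3 - 5)*z - 213*L/8 = (6 - 5)*z - 213*L/8 = 1*z - 213*L/8 = z - 213*L/8)
C(13, (-21 - 12) + 0)*(-1798) = (13 - 213*((-21 - 12) + 0)/8)*(-1798) = (13 - 213*(-33 + 0)/8)*(-1798) = (13 - 213/8*(-33))*(-1798) = (13 + 7029/8)*(-1798) = (7133/8)*(-1798) = -6412567/4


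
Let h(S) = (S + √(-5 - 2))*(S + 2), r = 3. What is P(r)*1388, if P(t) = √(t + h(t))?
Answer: 1388*√(18 + 5*I*√7) ≈ 6233.5 + 2044.3*I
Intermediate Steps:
h(S) = (2 + S)*(S + I*√7) (h(S) = (S + √(-7))*(2 + S) = (S + I*√7)*(2 + S) = (2 + S)*(S + I*√7))
P(t) = √(t² + 3*t + 2*I*√7 + I*t*√7) (P(t) = √(t + (t² + 2*t + 2*I*√7 + I*t*√7)) = √(t² + 3*t + 2*I*√7 + I*t*√7))
P(r)*1388 = √(3² + 3*3 + 2*I*√7 + I*3*√7)*1388 = √(9 + 9 + 2*I*√7 + 3*I*√7)*1388 = √(18 + 5*I*√7)*1388 = 1388*√(18 + 5*I*√7)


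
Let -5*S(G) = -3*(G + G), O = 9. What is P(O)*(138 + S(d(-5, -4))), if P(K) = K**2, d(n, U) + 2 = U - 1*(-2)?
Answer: 53946/5 ≈ 10789.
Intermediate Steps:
d(n, U) = U (d(n, U) = -2 + (U - 1*(-2)) = -2 + (U + 2) = -2 + (2 + U) = U)
S(G) = 6*G/5 (S(G) = -(-3)*(G + G)/5 = -(-3)*2*G/5 = -(-6)*G/5 = 6*G/5)
P(O)*(138 + S(d(-5, -4))) = 9**2*(138 + (6/5)*(-4)) = 81*(138 - 24/5) = 81*(666/5) = 53946/5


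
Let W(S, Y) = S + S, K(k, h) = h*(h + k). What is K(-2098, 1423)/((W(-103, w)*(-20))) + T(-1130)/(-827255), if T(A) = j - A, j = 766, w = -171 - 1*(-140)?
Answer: -158921384079/681658120 ≈ -233.14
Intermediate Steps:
w = -31 (w = -171 + 140 = -31)
T(A) = 766 - A
W(S, Y) = 2*S
K(-2098, 1423)/((W(-103, w)*(-20))) + T(-1130)/(-827255) = (1423*(1423 - 2098))/(((2*(-103))*(-20))) + (766 - 1*(-1130))/(-827255) = (1423*(-675))/((-206*(-20))) + (766 + 1130)*(-1/827255) = -960525/4120 + 1896*(-1/827255) = -960525*1/4120 - 1896/827255 = -192105/824 - 1896/827255 = -158921384079/681658120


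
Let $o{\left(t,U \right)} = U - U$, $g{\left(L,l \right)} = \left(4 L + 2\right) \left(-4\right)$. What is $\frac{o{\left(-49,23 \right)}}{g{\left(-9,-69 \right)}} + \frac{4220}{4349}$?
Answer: $\frac{4220}{4349} \approx 0.97034$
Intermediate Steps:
$g{\left(L,l \right)} = -8 - 16 L$ ($g{\left(L,l \right)} = \left(2 + 4 L\right) \left(-4\right) = -8 - 16 L$)
$o{\left(t,U \right)} = 0$
$\frac{o{\left(-49,23 \right)}}{g{\left(-9,-69 \right)}} + \frac{4220}{4349} = \frac{0}{-8 - -144} + \frac{4220}{4349} = \frac{0}{-8 + 144} + 4220 \cdot \frac{1}{4349} = \frac{0}{136} + \frac{4220}{4349} = 0 \cdot \frac{1}{136} + \frac{4220}{4349} = 0 + \frac{4220}{4349} = \frac{4220}{4349}$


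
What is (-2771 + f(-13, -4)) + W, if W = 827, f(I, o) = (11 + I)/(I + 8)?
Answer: -9718/5 ≈ -1943.6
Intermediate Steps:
f(I, o) = (11 + I)/(8 + I)
(-2771 + f(-13, -4)) + W = (-2771 + (11 - 13)/(8 - 13)) + 827 = (-2771 - 2/(-5)) + 827 = (-2771 - ⅕*(-2)) + 827 = (-2771 + ⅖) + 827 = -13853/5 + 827 = -9718/5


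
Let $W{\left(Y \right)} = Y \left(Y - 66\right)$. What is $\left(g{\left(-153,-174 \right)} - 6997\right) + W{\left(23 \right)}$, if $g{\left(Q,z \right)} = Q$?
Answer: $-8139$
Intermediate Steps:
$W{\left(Y \right)} = Y \left(-66 + Y\right)$
$\left(g{\left(-153,-174 \right)} - 6997\right) + W{\left(23 \right)} = \left(-153 - 6997\right) + 23 \left(-66 + 23\right) = -7150 + 23 \left(-43\right) = -7150 - 989 = -8139$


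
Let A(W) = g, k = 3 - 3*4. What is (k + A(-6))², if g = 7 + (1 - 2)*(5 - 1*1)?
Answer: 36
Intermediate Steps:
k = -9 (k = 3 - 12 = -9)
g = 3 (g = 7 - (5 - 1) = 7 - 1*4 = 7 - 4 = 3)
A(W) = 3
(k + A(-6))² = (-9 + 3)² = (-6)² = 36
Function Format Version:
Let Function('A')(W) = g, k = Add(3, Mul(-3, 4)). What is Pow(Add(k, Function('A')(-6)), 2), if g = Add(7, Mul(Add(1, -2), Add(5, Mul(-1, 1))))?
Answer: 36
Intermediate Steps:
k = -9 (k = Add(3, -12) = -9)
g = 3 (g = Add(7, Mul(-1, Add(5, -1))) = Add(7, Mul(-1, 4)) = Add(7, -4) = 3)
Function('A')(W) = 3
Pow(Add(k, Function('A')(-6)), 2) = Pow(Add(-9, 3), 2) = Pow(-6, 2) = 36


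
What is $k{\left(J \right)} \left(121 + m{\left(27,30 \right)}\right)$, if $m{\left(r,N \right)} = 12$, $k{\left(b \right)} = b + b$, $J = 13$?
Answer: $3458$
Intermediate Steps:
$k{\left(b \right)} = 2 b$
$k{\left(J \right)} \left(121 + m{\left(27,30 \right)}\right) = 2 \cdot 13 \left(121 + 12\right) = 26 \cdot 133 = 3458$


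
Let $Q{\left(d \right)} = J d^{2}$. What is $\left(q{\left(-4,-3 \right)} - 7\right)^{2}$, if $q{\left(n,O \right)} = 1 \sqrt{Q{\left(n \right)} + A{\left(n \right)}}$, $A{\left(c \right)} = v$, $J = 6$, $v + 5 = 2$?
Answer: $\left(7 - \sqrt{93}\right)^{2} \approx 6.9889$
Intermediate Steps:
$v = -3$ ($v = -5 + 2 = -3$)
$A{\left(c \right)} = -3$
$Q{\left(d \right)} = 6 d^{2}$
$q{\left(n,O \right)} = \sqrt{-3 + 6 n^{2}}$ ($q{\left(n,O \right)} = 1 \sqrt{6 n^{2} - 3} = 1 \sqrt{-3 + 6 n^{2}} = \sqrt{-3 + 6 n^{2}}$)
$\left(q{\left(-4,-3 \right)} - 7\right)^{2} = \left(\sqrt{-3 + 6 \left(-4\right)^{2}} - 7\right)^{2} = \left(\sqrt{-3 + 6 \cdot 16} - 7\right)^{2} = \left(\sqrt{-3 + 96} - 7\right)^{2} = \left(\sqrt{93} - 7\right)^{2} = \left(-7 + \sqrt{93}\right)^{2}$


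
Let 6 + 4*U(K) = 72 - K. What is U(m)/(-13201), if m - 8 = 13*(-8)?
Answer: -81/26402 ≈ -0.0030679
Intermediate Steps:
m = -96 (m = 8 + 13*(-8) = 8 - 104 = -96)
U(K) = 33/2 - K/4 (U(K) = -3/2 + (72 - K)/4 = -3/2 + (18 - K/4) = 33/2 - K/4)
U(m)/(-13201) = (33/2 - 1/4*(-96))/(-13201) = (33/2 + 24)*(-1/13201) = (81/2)*(-1/13201) = -81/26402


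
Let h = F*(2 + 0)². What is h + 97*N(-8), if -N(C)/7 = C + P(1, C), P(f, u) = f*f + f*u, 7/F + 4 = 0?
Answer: 10178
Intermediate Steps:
F = -7/4 (F = 7/(-4 + 0) = 7/(-4) = 7*(-¼) = -7/4 ≈ -1.7500)
P(f, u) = f² + f*u
N(C) = -7 - 14*C (N(C) = -7*(C + 1*(1 + C)) = -7*(C + (1 + C)) = -7*(1 + 2*C) = -7 - 14*C)
h = -7 (h = -7*(2 + 0)²/4 = -7/4*2² = -7/4*4 = -7)
h + 97*N(-8) = -7 + 97*(-7 - 14*(-8)) = -7 + 97*(-7 + 112) = -7 + 97*105 = -7 + 10185 = 10178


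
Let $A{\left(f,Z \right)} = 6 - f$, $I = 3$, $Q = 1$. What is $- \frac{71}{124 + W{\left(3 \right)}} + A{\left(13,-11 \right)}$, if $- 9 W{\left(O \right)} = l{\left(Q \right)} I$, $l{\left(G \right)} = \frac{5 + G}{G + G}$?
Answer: $- \frac{932}{123} \approx -7.5772$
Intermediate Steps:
$l{\left(G \right)} = \frac{5 + G}{2 G}$
$W{\left(O \right)} = -1$ ($W{\left(O \right)} = - \frac{\frac{5 + 1}{2 \cdot 1} \cdot 3}{9} = - \frac{\frac{1}{2} \cdot 1 \cdot 6 \cdot 3}{9} = - \frac{3 \cdot 3}{9} = \left(- \frac{1}{9}\right) 9 = -1$)
$- \frac{71}{124 + W{\left(3 \right)}} + A{\left(13,-11 \right)} = - \frac{71}{124 - 1} + \left(6 - 13\right) = - \frac{71}{123} + \left(6 - 13\right) = \left(-71\right) \frac{1}{123} - 7 = - \frac{71}{123} - 7 = - \frac{932}{123}$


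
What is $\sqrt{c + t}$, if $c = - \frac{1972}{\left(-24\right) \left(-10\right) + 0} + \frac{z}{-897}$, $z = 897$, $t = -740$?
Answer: $\frac{i \sqrt{674295}}{30} \approx 27.372 i$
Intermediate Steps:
$c = - \frac{553}{60}$ ($c = - \frac{1972}{\left(-24\right) \left(-10\right) + 0} + \frac{897}{-897} = - \frac{1972}{240 + 0} + 897 \left(- \frac{1}{897}\right) = - \frac{1972}{240} - 1 = \left(-1972\right) \frac{1}{240} - 1 = - \frac{493}{60} - 1 = - \frac{553}{60} \approx -9.2167$)
$\sqrt{c + t} = \sqrt{- \frac{553}{60} - 740} = \sqrt{- \frac{44953}{60}} = \frac{i \sqrt{674295}}{30}$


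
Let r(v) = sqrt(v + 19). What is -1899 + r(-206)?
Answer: -1899 + I*sqrt(187) ≈ -1899.0 + 13.675*I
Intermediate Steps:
r(v) = sqrt(19 + v)
-1899 + r(-206) = -1899 + sqrt(19 - 206) = -1899 + sqrt(-187) = -1899 + I*sqrt(187)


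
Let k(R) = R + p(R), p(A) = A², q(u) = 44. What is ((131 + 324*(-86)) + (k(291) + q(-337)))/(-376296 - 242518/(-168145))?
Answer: -9631850035/63272048402 ≈ -0.15223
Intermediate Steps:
k(R) = R + R²
((131 + 324*(-86)) + (k(291) + q(-337)))/(-376296 - 242518/(-168145)) = ((131 + 324*(-86)) + (291*(1 + 291) + 44))/(-376296 - 242518/(-168145)) = ((131 - 27864) + (291*292 + 44))/(-376296 - 242518*(-1/168145)) = (-27733 + (84972 + 44))/(-376296 + 242518/168145) = (-27733 + 85016)/(-63272048402/168145) = 57283*(-168145/63272048402) = -9631850035/63272048402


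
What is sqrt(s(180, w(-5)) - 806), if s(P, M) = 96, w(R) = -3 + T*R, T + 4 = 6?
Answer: I*sqrt(710) ≈ 26.646*I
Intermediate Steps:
T = 2 (T = -4 + 6 = 2)
w(R) = -3 + 2*R
sqrt(s(180, w(-5)) - 806) = sqrt(96 - 806) = sqrt(-710) = I*sqrt(710)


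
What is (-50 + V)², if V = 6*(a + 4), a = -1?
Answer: 1024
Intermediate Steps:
V = 18 (V = 6*(-1 + 4) = 6*3 = 18)
(-50 + V)² = (-50 + 18)² = (-32)² = 1024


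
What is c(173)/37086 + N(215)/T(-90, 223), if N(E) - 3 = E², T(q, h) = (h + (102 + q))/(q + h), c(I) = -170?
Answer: 114008351957/4357605 ≈ 26163.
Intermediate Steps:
T(q, h) = (102 + h + q)/(h + q)
N(E) = 3 + E²
c(173)/37086 + N(215)/T(-90, 223) = -170/37086 + (3 + 215²)/(((102 + 223 - 90)/(223 - 90))) = -170*1/37086 + (3 + 46225)/((235/133)) = -85/18543 + 46228/(((1/133)*235)) = -85/18543 + 46228/(235/133) = -85/18543 + 46228*(133/235) = -85/18543 + 6148324/235 = 114008351957/4357605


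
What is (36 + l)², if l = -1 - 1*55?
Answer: 400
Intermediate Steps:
l = -56 (l = -1 - 55 = -56)
(36 + l)² = (36 - 56)² = (-20)² = 400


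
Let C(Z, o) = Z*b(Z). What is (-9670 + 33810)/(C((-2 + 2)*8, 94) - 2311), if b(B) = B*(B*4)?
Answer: -24140/2311 ≈ -10.446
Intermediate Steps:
b(B) = 4*B**2 (b(B) = B*(4*B) = 4*B**2)
C(Z, o) = 4*Z**3 (C(Z, o) = Z*(4*Z**2) = 4*Z**3)
(-9670 + 33810)/(C((-2 + 2)*8, 94) - 2311) = (-9670 + 33810)/(4*((-2 + 2)*8)**3 - 2311) = 24140/(4*(0*8)**3 - 2311) = 24140/(4*0**3 - 2311) = 24140/(4*0 - 2311) = 24140/(0 - 2311) = 24140/(-2311) = 24140*(-1/2311) = -24140/2311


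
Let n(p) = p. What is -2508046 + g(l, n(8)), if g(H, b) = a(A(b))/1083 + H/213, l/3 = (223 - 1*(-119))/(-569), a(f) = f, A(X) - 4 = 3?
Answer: -109732322120975/43752117 ≈ -2.5080e+6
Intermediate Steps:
A(X) = 7 (A(X) = 4 + 3 = 7)
l = -1026/569 (l = 3*((223 - 1*(-119))/(-569)) = 3*((223 + 119)*(-1/569)) = 3*(342*(-1/569)) = 3*(-342/569) = -1026/569 ≈ -1.8032)
g(H, b) = 7/1083 + H/213
-2508046 + g(l, n(8)) = -2508046 + (7/1083 + (1/213)*(-1026/569)) = -2508046 + (7/1083 - 342/40399) = -2508046 - 87593/43752117 = -109732322120975/43752117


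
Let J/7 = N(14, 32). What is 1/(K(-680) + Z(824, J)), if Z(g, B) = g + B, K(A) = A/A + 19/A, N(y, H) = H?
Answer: 680/713301 ≈ 0.00095331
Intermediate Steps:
J = 224 (J = 7*32 = 224)
K(A) = 1 + 19/A
Z(g, B) = B + g
1/(K(-680) + Z(824, J)) = 1/((19 - 680)/(-680) + (224 + 824)) = 1/(-1/680*(-661) + 1048) = 1/(661/680 + 1048) = 1/(713301/680) = 680/713301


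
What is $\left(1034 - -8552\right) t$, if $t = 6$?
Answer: $57516$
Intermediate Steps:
$\left(1034 - -8552\right) t = \left(1034 - -8552\right) 6 = \left(1034 + 8552\right) 6 = 9586 \cdot 6 = 57516$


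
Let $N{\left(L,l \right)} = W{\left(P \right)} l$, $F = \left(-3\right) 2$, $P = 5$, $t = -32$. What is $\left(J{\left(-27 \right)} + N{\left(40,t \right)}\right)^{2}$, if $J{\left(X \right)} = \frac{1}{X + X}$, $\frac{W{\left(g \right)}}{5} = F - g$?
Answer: $\frac{9032411521}{2916} \approx 3.0975 \cdot 10^{6}$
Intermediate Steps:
$F = -6$
$W{\left(g \right)} = -30 - 5 g$ ($W{\left(g \right)} = 5 \left(-6 - g\right) = -30 - 5 g$)
$N{\left(L,l \right)} = - 55 l$ ($N{\left(L,l \right)} = \left(-30 - 25\right) l = - 55 l$)
$J{\left(X \right)} = \frac{1}{2 X}$
$\left(J{\left(-27 \right)} + N{\left(40,t \right)}\right)^{2} = \left(\frac{1}{2 \left(-27\right)} - -1760\right)^{2} = \left(\frac{1}{2} \left(- \frac{1}{27}\right) + 1760\right)^{2} = \left(- \frac{1}{54} + 1760\right)^{2} = \left(\frac{95039}{54}\right)^{2} = \frac{9032411521}{2916}$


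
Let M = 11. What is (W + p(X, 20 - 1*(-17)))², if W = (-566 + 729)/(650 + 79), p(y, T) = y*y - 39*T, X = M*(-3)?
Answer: 66513957409/531441 ≈ 1.2516e+5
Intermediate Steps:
X = -33 (X = 11*(-3) = -33)
p(y, T) = y² - 39*T
W = 163/729 ≈ 0.22359
(W + p(X, 20 - 1*(-17)))² = (163/729 + ((-33)² - 39*(20 - 1*(-17))))² = (163/729 + (1089 - 39*(20 + 17)))² = (163/729 + (1089 - 39*37))² = (163/729 + (1089 - 1443))² = (163/729 - 354)² = (-257903/729)² = 66513957409/531441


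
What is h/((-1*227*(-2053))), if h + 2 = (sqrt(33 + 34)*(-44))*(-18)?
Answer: -2/466031 + 792*sqrt(67)/466031 ≈ 0.013906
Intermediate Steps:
h = -2 + 792*sqrt(67) (h = -2 + (sqrt(33 + 34)*(-44))*(-18) = -2 + (sqrt(67)*(-44))*(-18) = -2 - 44*sqrt(67)*(-18) = -2 + 792*sqrt(67) ≈ 6480.8)
h/((-1*227*(-2053))) = (-2 + 792*sqrt(67))/((-1*227*(-2053))) = (-2 + 792*sqrt(67))/((-227*(-2053))) = (-2 + 792*sqrt(67))/466031 = (-2 + 792*sqrt(67))*(1/466031) = -2/466031 + 792*sqrt(67)/466031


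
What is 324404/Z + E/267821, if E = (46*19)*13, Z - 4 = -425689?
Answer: -82045570714/114007382385 ≈ -0.71965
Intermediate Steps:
Z = -425685 (Z = 4 - 425689 = -425685)
E = 11362 (E = 874*13 = 11362)
324404/Z + E/267821 = 324404/(-425685) + 11362/267821 = 324404*(-1/425685) + 11362*(1/267821) = -324404/425685 + 11362/267821 = -82045570714/114007382385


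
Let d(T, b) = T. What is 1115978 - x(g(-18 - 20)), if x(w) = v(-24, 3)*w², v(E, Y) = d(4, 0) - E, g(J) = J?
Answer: 1075546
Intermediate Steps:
v(E, Y) = 4 - E
x(w) = 28*w² (x(w) = (4 - 1*(-24))*w² = (4 + 24)*w² = 28*w²)
1115978 - x(g(-18 - 20)) = 1115978 - 28*(-18 - 20)² = 1115978 - 28*(-38)² = 1115978 - 28*1444 = 1115978 - 1*40432 = 1115978 - 40432 = 1075546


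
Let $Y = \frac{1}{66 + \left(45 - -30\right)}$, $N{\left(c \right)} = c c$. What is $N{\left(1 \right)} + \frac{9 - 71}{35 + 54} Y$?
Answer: $\frac{12487}{12549} \approx 0.99506$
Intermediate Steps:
$N{\left(c \right)} = c^{2}$
$Y = \frac{1}{141}$ ($Y = \frac{1}{66 + \left(45 + 30\right)} = \frac{1}{66 + 75} = \frac{1}{141} \approx 0.0070922$)
$N{\left(1 \right)} + \frac{9 - 71}{35 + 54} Y = 1^{2} + \frac{9 - 71}{35 + 54} \cdot \frac{1}{141} = 1 + - \frac{62}{89} \cdot \frac{1}{141} = 1 + \left(-62\right) \frac{1}{89} \cdot \frac{1}{141} = 1 - \frac{62}{12549} = \frac{12487}{12549}$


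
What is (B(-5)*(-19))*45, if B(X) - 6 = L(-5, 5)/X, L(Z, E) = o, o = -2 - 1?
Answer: -5643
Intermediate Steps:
o = -3
L(Z, E) = -3
B(X) = 6 - 3/X
(B(-5)*(-19))*45 = ((6 - 3/(-5))*(-19))*45 = ((6 - 3*(-⅕))*(-19))*45 = ((6 + ⅗)*(-19))*45 = ((33/5)*(-19))*45 = -627/5*45 = -5643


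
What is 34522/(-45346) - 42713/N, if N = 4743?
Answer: -25617092/2622879 ≈ -9.7668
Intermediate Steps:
34522/(-45346) - 42713/N = 34522/(-45346) - 42713/4743 = 34522*(-1/45346) - 42713*1/4743 = -421/553 - 42713/4743 = -25617092/2622879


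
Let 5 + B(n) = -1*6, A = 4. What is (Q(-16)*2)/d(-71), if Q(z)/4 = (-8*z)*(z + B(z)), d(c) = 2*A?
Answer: -3456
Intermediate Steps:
B(n) = -11 (B(n) = -5 - 1*6 = -5 - 6 = -11)
d(c) = 8 (d(c) = 2*4 = 8)
Q(z) = -32*z*(-11 + z) (Q(z) = 4*((-8*z)*(z - 11)) = 4*((-8*z)*(-11 + z)) = 4*(-8*z*(-11 + z)) = -32*z*(-11 + z))
(Q(-16)*2)/d(-71) = ((32*(-16)*(11 - 1*(-16)))*2)/8 = ((32*(-16)*(11 + 16))*2)*(1/8) = ((32*(-16)*27)*2)*(1/8) = -13824*2*(1/8) = -27648*1/8 = -3456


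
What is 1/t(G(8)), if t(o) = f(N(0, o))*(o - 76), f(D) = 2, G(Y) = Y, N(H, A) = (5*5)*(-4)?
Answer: -1/136 ≈ -0.0073529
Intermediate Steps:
N(H, A) = -100 (N(H, A) = 25*(-4) = -100)
t(o) = -152 + 2*o (t(o) = 2*(o - 76) = 2*(-76 + o) = -152 + 2*o)
1/t(G(8)) = 1/(-152 + 2*8) = 1/(-152 + 16) = 1/(-136) = -1/136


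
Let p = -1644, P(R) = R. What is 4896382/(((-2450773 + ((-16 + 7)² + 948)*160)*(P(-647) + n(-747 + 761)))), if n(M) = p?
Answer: 4896382/5237530703 ≈ 0.00093486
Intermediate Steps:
n(M) = -1644
4896382/(((-2450773 + ((-16 + 7)² + 948)*160)*(P(-647) + n(-747 + 761)))) = 4896382/(((-2450773 + ((-16 + 7)² + 948)*160)*(-647 - 1644))) = 4896382/(((-2450773 + ((-9)² + 948)*160)*(-2291))) = 4896382/(((-2450773 + (81 + 948)*160)*(-2291))) = 4896382/(((-2450773 + 1029*160)*(-2291))) = 4896382/(((-2450773 + 164640)*(-2291))) = 4896382/((-2286133*(-2291))) = 4896382/5237530703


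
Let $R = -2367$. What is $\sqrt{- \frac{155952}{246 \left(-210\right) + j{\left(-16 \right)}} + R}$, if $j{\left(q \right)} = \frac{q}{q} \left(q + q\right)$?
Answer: $\frac{3 i \sqrt{43866050891}}{12923} \approx 48.621 i$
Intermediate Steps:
$j{\left(q \right)} = 2 q$ ($j{\left(q \right)} = 1 \cdot 2 q = 2 q$)
$\sqrt{- \frac{155952}{246 \left(-210\right) + j{\left(-16 \right)}} + R} = \sqrt{- \frac{155952}{246 \left(-210\right) + 2 \left(-16\right)} - 2367} = \sqrt{- \frac{155952}{-51660 - 32} - 2367} = \sqrt{- \frac{155952}{-51692} - 2367} = \sqrt{\left(-155952\right) \left(- \frac{1}{51692}\right) - 2367} = \sqrt{\frac{38988}{12923} - 2367} = \sqrt{- \frac{30549753}{12923}} = \frac{3 i \sqrt{43866050891}}{12923}$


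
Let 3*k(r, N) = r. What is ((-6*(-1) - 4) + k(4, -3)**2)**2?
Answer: 1156/81 ≈ 14.272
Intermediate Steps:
k(r, N) = r/3
((-6*(-1) - 4) + k(4, -3)**2)**2 = ((-6*(-1) - 4) + ((1/3)*4)**2)**2 = ((6 - 4) + (4/3)**2)**2 = (2 + 16/9)**2 = (34/9)**2 = 1156/81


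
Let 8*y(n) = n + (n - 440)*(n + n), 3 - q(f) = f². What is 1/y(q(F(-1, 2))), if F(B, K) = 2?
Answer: 8/881 ≈ 0.0090806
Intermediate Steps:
q(f) = 3 - f²
y(n) = n/8 + n*(-440 + n)/4 (y(n) = (n + (n - 440)*(n + n))/8 = (n + (-440 + n)*(2*n))/8 = (n + 2*n*(-440 + n))/8 = n/8 + n*(-440 + n)/4)
1/y(q(F(-1, 2))) = 1/((3 - 1*2²)*(-879 + 2*(3 - 1*2²))/8) = 1/((3 - 1*4)*(-879 + 2*(3 - 1*4))/8) = 1/((3 - 4)*(-879 + 2*(3 - 4))/8) = 1/((⅛)*(-1)*(-879 + 2*(-1))) = 1/((⅛)*(-1)*(-879 - 2)) = 1/((⅛)*(-1)*(-881)) = 1/(881/8) = 8/881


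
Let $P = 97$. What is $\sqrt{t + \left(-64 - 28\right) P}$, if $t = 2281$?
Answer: $i \sqrt{6643} \approx 81.505 i$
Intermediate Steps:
$\sqrt{t + \left(-64 - 28\right) P} = \sqrt{2281 + \left(-64 - 28\right) 97} = \sqrt{2281 - 8924} = \sqrt{-6643} = i \sqrt{6643}$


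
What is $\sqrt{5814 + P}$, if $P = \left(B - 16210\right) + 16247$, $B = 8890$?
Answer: $\sqrt{14741} \approx 121.41$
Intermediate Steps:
$P = 8927$ ($P = \left(8890 - 16210\right) + 16247 = -7320 + 16247 = 8927$)
$\sqrt{5814 + P} = \sqrt{5814 + 8927} = \sqrt{14741}$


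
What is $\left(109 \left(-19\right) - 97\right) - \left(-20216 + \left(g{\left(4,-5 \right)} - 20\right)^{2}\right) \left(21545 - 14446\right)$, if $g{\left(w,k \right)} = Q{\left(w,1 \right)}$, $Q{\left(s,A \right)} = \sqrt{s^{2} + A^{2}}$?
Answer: $140550933 + 283960 \sqrt{17} \approx 1.4172 \cdot 10^{8}$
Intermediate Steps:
$Q{\left(s,A \right)} = \sqrt{A^{2} + s^{2}}$
$g{\left(w,k \right)} = \sqrt{1 + w^{2}}$ ($g{\left(w,k \right)} = \sqrt{1^{2} + w^{2}} = \sqrt{1 + w^{2}}$)
$\left(109 \left(-19\right) - 97\right) - \left(-20216 + \left(g{\left(4,-5 \right)} - 20\right)^{2}\right) \left(21545 - 14446\right) = \left(109 \left(-19\right) - 97\right) - \left(-20216 + \left(\sqrt{1 + 4^{2}} - 20\right)^{2}\right) \left(21545 - 14446\right) = \left(-2071 - 97\right) - \left(-20216 + \left(\sqrt{1 + 16} - 20\right)^{2}\right) 7099 = -2168 - \left(-20216 + \left(\sqrt{17} - 20\right)^{2}\right) 7099 = -2168 - \left(-20216 + \left(-20 + \sqrt{17}\right)^{2}\right) 7099 = -2168 - \left(-143513384 + 7099 \left(-20 + \sqrt{17}\right)^{2}\right) = -2168 + \left(143513384 - 7099 \left(-20 + \sqrt{17}\right)^{2}\right) = 143511216 - 7099 \left(-20 + \sqrt{17}\right)^{2}$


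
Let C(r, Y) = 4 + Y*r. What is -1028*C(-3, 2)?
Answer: 2056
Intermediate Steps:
-1028*C(-3, 2) = -1028*(4 + 2*(-3)) = -1028*(4 - 6) = -1028*(-2) = 2056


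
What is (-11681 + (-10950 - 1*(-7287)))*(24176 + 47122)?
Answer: -1093996512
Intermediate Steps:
(-11681 + (-10950 - 1*(-7287)))*(24176 + 47122) = (-11681 + (-10950 + 7287))*71298 = (-11681 - 3663)*71298 = -15344*71298 = -1093996512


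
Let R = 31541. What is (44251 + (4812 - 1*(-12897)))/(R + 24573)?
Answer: 30980/28057 ≈ 1.1042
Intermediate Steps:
(44251 + (4812 - 1*(-12897)))/(R + 24573) = (44251 + (4812 - 1*(-12897)))/(31541 + 24573) = (44251 + (4812 + 12897))/56114 = (44251 + 17709)*(1/56114) = 61960*(1/56114) = 30980/28057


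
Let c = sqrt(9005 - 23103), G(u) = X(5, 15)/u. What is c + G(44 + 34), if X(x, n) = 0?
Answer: I*sqrt(14098) ≈ 118.73*I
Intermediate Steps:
G(u) = 0 (G(u) = 0/u = 0)
c = I*sqrt(14098) (c = sqrt(-14098) = I*sqrt(14098) ≈ 118.73*I)
c + G(44 + 34) = I*sqrt(14098) + 0 = I*sqrt(14098)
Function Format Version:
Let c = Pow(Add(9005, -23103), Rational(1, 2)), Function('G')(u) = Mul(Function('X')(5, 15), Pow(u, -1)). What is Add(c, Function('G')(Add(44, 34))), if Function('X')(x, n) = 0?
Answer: Mul(I, Pow(14098, Rational(1, 2))) ≈ Mul(118.73, I)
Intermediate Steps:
Function('G')(u) = 0 (Function('G')(u) = Mul(0, Pow(u, -1)) = 0)
c = Mul(I, Pow(14098, Rational(1, 2))) (c = Pow(-14098, Rational(1, 2)) = Mul(I, Pow(14098, Rational(1, 2))) ≈ Mul(118.73, I))
Add(c, Function('G')(Add(44, 34))) = Add(Mul(I, Pow(14098, Rational(1, 2))), 0) = Mul(I, Pow(14098, Rational(1, 2)))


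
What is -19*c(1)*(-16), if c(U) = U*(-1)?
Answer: -304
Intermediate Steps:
c(U) = -U
-19*c(1)*(-16) = -(-19)*(-16) = -19*(-1)*(-16) = 19*(-16) = -304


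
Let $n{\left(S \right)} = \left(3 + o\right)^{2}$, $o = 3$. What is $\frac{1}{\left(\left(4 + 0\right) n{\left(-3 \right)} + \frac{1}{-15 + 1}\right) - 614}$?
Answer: $- \frac{14}{6581} \approx -0.0021273$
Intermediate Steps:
$n{\left(S \right)} = 36$ ($n{\left(S \right)} = \left(3 + 3\right)^{2} = 6^{2} = 36$)
$\frac{1}{\left(\left(4 + 0\right) n{\left(-3 \right)} + \frac{1}{-15 + 1}\right) - 614} = \frac{1}{\left(\left(4 + 0\right) 36 + \frac{1}{-15 + 1}\right) - 614} = \frac{1}{\left(4 \cdot 36 + \frac{1}{-14}\right) - 614} = \frac{1}{\left(144 - \frac{1}{14}\right) - 614} = \frac{1}{\frac{2015}{14} - 614} = \frac{1}{- \frac{6581}{14}} = - \frac{14}{6581}$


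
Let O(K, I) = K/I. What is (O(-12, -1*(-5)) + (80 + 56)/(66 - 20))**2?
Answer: 4096/13225 ≈ 0.30972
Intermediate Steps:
(O(-12, -1*(-5)) + (80 + 56)/(66 - 20))**2 = (-12/((-1*(-5))) + (80 + 56)/(66 - 20))**2 = (-12/5 + 136/46)**2 = (-12*1/5 + 136*(1/46))**2 = (-12/5 + 68/23)**2 = (64/115)**2 = 4096/13225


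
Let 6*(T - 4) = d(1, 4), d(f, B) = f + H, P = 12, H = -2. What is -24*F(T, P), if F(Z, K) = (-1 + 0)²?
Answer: -24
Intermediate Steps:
d(f, B) = -2 + f (d(f, B) = f - 2 = -2 + f)
T = 23/6 (T = 4 + (-2 + 1)/6 = 4 + (⅙)*(-1) = 4 - ⅙ = 23/6 ≈ 3.8333)
F(Z, K) = 1 (F(Z, K) = (-1)² = 1)
-24*F(T, P) = -24*1 = -24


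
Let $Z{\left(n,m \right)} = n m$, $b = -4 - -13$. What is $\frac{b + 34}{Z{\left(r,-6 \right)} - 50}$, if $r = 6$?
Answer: $- \frac{1}{2} \approx -0.5$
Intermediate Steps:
$b = 9$ ($b = -4 + 13 = 9$)
$Z{\left(n,m \right)} = m n$
$\frac{b + 34}{Z{\left(r,-6 \right)} - 50} = \frac{9 + 34}{\left(-6\right) 6 - 50} = \frac{1}{-36 - 50} \cdot 43 = \frac{1}{-86} \cdot 43 = \left(- \frac{1}{86}\right) 43 = - \frac{1}{2}$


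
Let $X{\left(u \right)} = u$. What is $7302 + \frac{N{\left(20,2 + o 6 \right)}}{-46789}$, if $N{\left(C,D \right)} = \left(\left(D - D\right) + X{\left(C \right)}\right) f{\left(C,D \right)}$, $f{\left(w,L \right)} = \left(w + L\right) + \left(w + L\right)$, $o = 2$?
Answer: $\frac{341651918}{46789} \approx 7302.0$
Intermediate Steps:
$f{\left(w,L \right)} = 2 L + 2 w$ ($f{\left(w,L \right)} = \left(L + w\right) + \left(L + w\right) = 2 L + 2 w$)
$N{\left(C,D \right)} = C \left(2 C + 2 D\right)$ ($N{\left(C,D \right)} = \left(\left(D - D\right) + C\right) \left(2 D + 2 C\right) = \left(0 + C\right) \left(2 C + 2 D\right) = C \left(2 C + 2 D\right)$)
$7302 + \frac{N{\left(20,2 + o 6 \right)}}{-46789} = 7302 + \frac{2 \cdot 20 \left(20 + \left(2 + 2 \cdot 6\right)\right)}{-46789} = 7302 + 2 \cdot 20 \left(20 + \left(2 + 12\right)\right) \left(- \frac{1}{46789}\right) = 7302 + 2 \cdot 20 \left(20 + 14\right) \left(- \frac{1}{46789}\right) = 7302 + 2 \cdot 20 \cdot 34 \left(- \frac{1}{46789}\right) = 7302 + 1360 \left(- \frac{1}{46789}\right) = 7302 - \frac{1360}{46789} = \frac{341651918}{46789}$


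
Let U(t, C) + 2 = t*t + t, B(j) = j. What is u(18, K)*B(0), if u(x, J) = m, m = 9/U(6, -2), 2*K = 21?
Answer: 0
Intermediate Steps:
U(t, C) = -2 + t + t**2 (U(t, C) = -2 + (t*t + t) = -2 + (t**2 + t) = -2 + (t + t**2) = -2 + t + t**2)
K = 21/2 (K = (1/2)*21 = 21/2 ≈ 10.500)
m = 9/40 (m = 9/(-2 + 6 + 6**2) = 9/(-2 + 6 + 36) = 9/40 ≈ 0.22500)
u(x, J) = 9/40
u(18, K)*B(0) = (9/40)*0 = 0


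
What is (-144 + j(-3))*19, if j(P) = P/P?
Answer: -2717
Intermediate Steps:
j(P) = 1
(-144 + j(-3))*19 = (-144 + 1)*19 = -143*19 = -2717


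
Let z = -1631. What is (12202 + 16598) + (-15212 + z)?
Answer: 11957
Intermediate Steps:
(12202 + 16598) + (-15212 + z) = (12202 + 16598) + (-15212 - 1631) = 28800 - 16843 = 11957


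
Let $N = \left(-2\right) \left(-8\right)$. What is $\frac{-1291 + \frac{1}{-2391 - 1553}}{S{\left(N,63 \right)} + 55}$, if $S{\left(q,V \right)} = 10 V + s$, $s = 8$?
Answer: $- \frac{565745}{303688} \approx -1.8629$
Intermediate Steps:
$N = 16$
$S{\left(q,V \right)} = 8 + 10 V$ ($S{\left(q,V \right)} = 10 V + 8 = 8 + 10 V$)
$\frac{-1291 + \frac{1}{-2391 - 1553}}{S{\left(N,63 \right)} + 55} = \frac{-1291 + \frac{1}{-2391 - 1553}}{\left(8 + 10 \cdot 63\right) + 55} = \frac{-1291 + \frac{1}{-3944}}{\left(8 + 630\right) + 55} = \frac{-1291 - \frac{1}{3944}}{638 + 55} = - \frac{5091705}{3944 \cdot 693} = \left(- \frac{5091705}{3944}\right) \frac{1}{693} = - \frac{565745}{303688}$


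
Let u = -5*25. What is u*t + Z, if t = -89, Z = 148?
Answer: 11273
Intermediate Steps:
u = -125
u*t + Z = -125*(-89) + 148 = 11125 + 148 = 11273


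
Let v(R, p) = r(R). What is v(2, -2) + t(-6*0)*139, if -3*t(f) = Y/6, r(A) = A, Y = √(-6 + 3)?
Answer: 2 - 139*I*√3/18 ≈ 2.0 - 13.375*I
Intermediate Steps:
Y = I*√3 (Y = √(-3) = I*√3 ≈ 1.732*I)
v(R, p) = R
t(f) = -I*√3/18 (t(f) = -I*√3/(3*6) = -I*√3/18)
v(2, -2) + t(-6*0)*139 = 2 - I*√3/18*139 = 2 - 139*I*√3/18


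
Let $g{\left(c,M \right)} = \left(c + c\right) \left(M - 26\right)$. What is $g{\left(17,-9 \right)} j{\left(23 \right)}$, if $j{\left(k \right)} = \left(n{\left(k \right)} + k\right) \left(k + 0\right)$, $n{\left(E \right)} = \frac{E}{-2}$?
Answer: $-314755$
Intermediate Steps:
$n{\left(E \right)} = - \frac{E}{2}$ ($n{\left(E \right)} = E \left(- \frac{1}{2}\right) = - \frac{E}{2}$)
$j{\left(k \right)} = \frac{k^{2}}{2}$ ($j{\left(k \right)} = \left(- \frac{k}{2} + k\right) \left(k + 0\right) = \frac{k}{2} k = \frac{k^{2}}{2}$)
$g{\left(c,M \right)} = 2 c \left(-26 + M\right)$
$g{\left(17,-9 \right)} j{\left(23 \right)} = 2 \cdot 17 \left(-26 - 9\right) \frac{23^{2}}{2} = 2 \cdot 17 \left(-35\right) \frac{1}{2} \cdot 529 = \left(-1190\right) \frac{529}{2} = -314755$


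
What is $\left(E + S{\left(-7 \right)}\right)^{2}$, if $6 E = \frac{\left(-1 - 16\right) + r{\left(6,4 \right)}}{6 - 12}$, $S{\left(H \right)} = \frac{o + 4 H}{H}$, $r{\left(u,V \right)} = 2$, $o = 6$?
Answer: $\frac{89401}{7056} \approx 12.67$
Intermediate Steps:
$S{\left(H \right)} = \frac{6 + 4 H}{H}$
$E = \frac{5}{12}$ ($E = \frac{\left(\left(-1 - 16\right) + 2\right) \frac{1}{6 - 12}}{6} = \frac{\left(-17 + 2\right) \frac{1}{-6}}{6} = \frac{\left(-15\right) \left(- \frac{1}{6}\right)}{6} = \frac{1}{6} \cdot \frac{5}{2} = \frac{5}{12} \approx 0.41667$)
$\left(E + S{\left(-7 \right)}\right)^{2} = \left(\frac{5}{12} + \left(4 + \frac{6}{-7}\right)\right)^{2} = \left(\frac{5}{12} + \left(4 + 6 \left(- \frac{1}{7}\right)\right)\right)^{2} = \left(\frac{5}{12} + \left(4 - \frac{6}{7}\right)\right)^{2} = \left(\frac{5}{12} + \frac{22}{7}\right)^{2} = \left(\frac{299}{84}\right)^{2} = \frac{89401}{7056}$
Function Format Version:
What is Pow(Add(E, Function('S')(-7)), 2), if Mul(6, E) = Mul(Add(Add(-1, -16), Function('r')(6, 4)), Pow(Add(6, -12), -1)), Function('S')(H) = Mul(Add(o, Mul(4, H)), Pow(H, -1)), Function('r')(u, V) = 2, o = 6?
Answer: Rational(89401, 7056) ≈ 12.670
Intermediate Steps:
Function('S')(H) = Mul(Pow(H, -1), Add(6, Mul(4, H))) (Function('S')(H) = Mul(Add(6, Mul(4, H)), Pow(H, -1)) = Mul(Pow(H, -1), Add(6, Mul(4, H))))
E = Rational(5, 12) (E = Mul(Rational(1, 6), Mul(Add(Add(-1, -16), 2), Pow(Add(6, -12), -1))) = Mul(Rational(1, 6), Mul(Add(-17, 2), Pow(-6, -1))) = Mul(Rational(1, 6), Mul(-15, Rational(-1, 6))) = Mul(Rational(1, 6), Rational(5, 2)) = Rational(5, 12) ≈ 0.41667)
Pow(Add(E, Function('S')(-7)), 2) = Pow(Add(Rational(5, 12), Add(4, Mul(6, Pow(-7, -1)))), 2) = Pow(Add(Rational(5, 12), Add(4, Mul(6, Rational(-1, 7)))), 2) = Pow(Add(Rational(5, 12), Add(4, Rational(-6, 7))), 2) = Pow(Add(Rational(5, 12), Rational(22, 7)), 2) = Pow(Rational(299, 84), 2) = Rational(89401, 7056)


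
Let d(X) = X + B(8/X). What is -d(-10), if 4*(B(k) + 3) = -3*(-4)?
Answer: 10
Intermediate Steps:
B(k) = 0 (B(k) = -3 + (-3*(-4))/4 = -3 + (¼)*12 = -3 + 3 = 0)
d(X) = X (d(X) = X + 0 = X)
-d(-10) = -1*(-10) = 10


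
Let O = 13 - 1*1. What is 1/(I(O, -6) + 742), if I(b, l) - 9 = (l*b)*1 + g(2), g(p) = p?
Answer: 1/681 ≈ 0.0014684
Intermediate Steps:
O = 12 (O = 13 - 1 = 12)
I(b, l) = 11 + b*l (I(b, l) = 9 + ((l*b)*1 + 2) = 9 + ((b*l)*1 + 2) = 9 + (b*l + 2) = 9 + (2 + b*l) = 11 + b*l)
1/(I(O, -6) + 742) = 1/((11 + 12*(-6)) + 742) = 1/((11 - 72) + 742) = 1/(-61 + 742) = 1/681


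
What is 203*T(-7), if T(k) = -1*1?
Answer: -203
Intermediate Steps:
T(k) = -1
203*T(-7) = 203*(-1) = -203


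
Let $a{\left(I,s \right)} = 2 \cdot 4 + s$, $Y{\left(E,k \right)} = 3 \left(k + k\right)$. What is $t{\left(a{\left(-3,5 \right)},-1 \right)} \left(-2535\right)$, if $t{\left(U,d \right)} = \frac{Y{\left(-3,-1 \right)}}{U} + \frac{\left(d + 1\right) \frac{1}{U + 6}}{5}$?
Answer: $1170$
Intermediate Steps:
$Y{\left(E,k \right)} = 6 k$ ($Y{\left(E,k \right)} = 3 \cdot 2 k = 6 k$)
$a{\left(I,s \right)} = 8 + s$
$t{\left(U,d \right)} = - \frac{6}{U} + \frac{1 + d}{5 \left(6 + U\right)}$ ($t{\left(U,d \right)} = \frac{6 \left(-1\right)}{U} + \frac{\left(d + 1\right) \frac{1}{U + 6}}{5} = - \frac{6}{U} + \frac{1 + d}{6 + U} \frac{1}{5} = - \frac{6}{U} + \frac{1 + d}{5 \left(6 + U\right)}$)
$t{\left(a{\left(-3,5 \right)},-1 \right)} \left(-2535\right) = \frac{-180 - 29 \left(8 + 5\right) + \left(8 + 5\right) \left(-1\right)}{5 \left(8 + 5\right) \left(6 + \left(8 + 5\right)\right)} \left(-2535\right) = \frac{-180 - 377 + 13 \left(-1\right)}{5 \cdot 13 \left(6 + 13\right)} \left(-2535\right) = \frac{1}{5} \cdot \frac{1}{13} \cdot \frac{1}{19} \left(-180 - 377 - 13\right) \left(-2535\right) = \frac{1}{5} \cdot \frac{1}{13} \cdot \frac{1}{19} \left(-570\right) \left(-2535\right) = \left(- \frac{6}{13}\right) \left(-2535\right) = 1170$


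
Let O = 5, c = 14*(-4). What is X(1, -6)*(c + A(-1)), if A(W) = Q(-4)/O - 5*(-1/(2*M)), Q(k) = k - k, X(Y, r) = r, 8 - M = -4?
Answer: 1339/4 ≈ 334.75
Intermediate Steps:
c = -56
M = 12 (M = 8 - 1*(-4) = 8 + 4 = 12)
Q(k) = 0
A(W) = 5/24 (A(W) = 0/5 - 5/(12*(-2)) = 0*(⅕) - 5/(-24) = 0 - 5*(-1/24) = 0 + 5/24 = 5/24)
X(1, -6)*(c + A(-1)) = -6*(-56 + 5/24) = -6*(-1339/24) = 1339/4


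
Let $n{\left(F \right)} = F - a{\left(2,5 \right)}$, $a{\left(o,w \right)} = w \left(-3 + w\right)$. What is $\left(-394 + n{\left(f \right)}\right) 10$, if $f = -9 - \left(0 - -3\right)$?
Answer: $-4160$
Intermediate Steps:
$f = -12$ ($f = -9 - \left(0 + 3\right) = -9 - 3 = -12$)
$n{\left(F \right)} = -10 + F$ ($n{\left(F \right)} = F - 5 \left(-3 + 5\right) = F - 5 \cdot 2 = F - 10 = -10 + F$)
$\left(-394 + n{\left(f \right)}\right) 10 = \left(-394 - 22\right) 10 = \left(-416\right) 10 = -4160$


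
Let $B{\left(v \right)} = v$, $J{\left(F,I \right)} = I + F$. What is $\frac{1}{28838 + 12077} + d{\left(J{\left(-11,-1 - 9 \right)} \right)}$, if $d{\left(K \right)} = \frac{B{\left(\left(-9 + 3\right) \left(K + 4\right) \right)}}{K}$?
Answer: $- \frac{198729}{40915} \approx -4.8571$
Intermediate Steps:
$J{\left(F,I \right)} = F + I$
$d{\left(K \right)} = \frac{-24 - 6 K}{K}$ ($d{\left(K \right)} = \frac{\left(-9 + 3\right) \left(K + 4\right)}{K} = \frac{\left(-6\right) \left(4 + K\right)}{K} = \frac{-24 - 6 K}{K}$)
$\frac{1}{28838 + 12077} + d{\left(J{\left(-11,-1 - 9 \right)} \right)} = \frac{1}{28838 + 12077} - \left(6 + \frac{24}{-11 - 10}\right) = \frac{1}{40915} - \left(6 + \frac{24}{-11 - 10}\right) = \frac{1}{40915} - \left(6 + \frac{24}{-21}\right) = \frac{1}{40915} - \frac{34}{7} = - \frac{198729}{40915}$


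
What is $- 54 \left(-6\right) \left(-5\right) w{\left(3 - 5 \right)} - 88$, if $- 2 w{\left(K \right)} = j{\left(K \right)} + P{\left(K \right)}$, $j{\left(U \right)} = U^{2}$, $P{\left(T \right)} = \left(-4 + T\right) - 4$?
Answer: $-4948$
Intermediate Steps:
$P{\left(T \right)} = -8 + T$
$w{\left(K \right)} = 4 - \frac{K}{2} - \frac{K^{2}}{2}$ ($w{\left(K \right)} = - \frac{K^{2} + \left(-8 + K\right)}{2} = - \frac{-8 + K + K^{2}}{2} = 4 - \frac{K}{2} - \frac{K^{2}}{2}$)
$- 54 \left(-6\right) \left(-5\right) w{\left(3 - 5 \right)} - 88 = - 54 \left(-6\right) \left(-5\right) \left(4 - \frac{3 - 5}{2} - \frac{\left(3 - 5\right)^{2}}{2}\right) - 88 = - 54 \cdot 30 \left(4 - \frac{3 - 5}{2} - \frac{\left(3 - 5\right)^{2}}{2}\right) - 88 = - 54 \cdot 30 \left(4 - -1 - \frac{\left(-2\right)^{2}}{2}\right) - 88 = - 54 \cdot 30 \left(4 + 1 - 2\right) - 88 = - 54 \cdot 30 \cdot 3 - 88 = \left(-54\right) 90 - 88 = -4860 - 88 = -4948$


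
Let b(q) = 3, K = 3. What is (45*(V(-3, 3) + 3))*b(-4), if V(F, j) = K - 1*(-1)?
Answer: 945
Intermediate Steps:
V(F, j) = 4 (V(F, j) = 3 - 1*(-1) = 3 + 1 = 4)
(45*(V(-3, 3) + 3))*b(-4) = (45*(4 + 3))*3 = (45*7)*3 = 315*3 = 945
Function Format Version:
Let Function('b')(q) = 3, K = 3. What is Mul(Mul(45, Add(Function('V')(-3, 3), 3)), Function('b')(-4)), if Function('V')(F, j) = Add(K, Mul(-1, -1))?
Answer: 945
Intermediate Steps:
Function('V')(F, j) = 4 (Function('V')(F, j) = Add(3, Mul(-1, -1)) = Add(3, 1) = 4)
Mul(Mul(45, Add(Function('V')(-3, 3), 3)), Function('b')(-4)) = Mul(Mul(45, Add(4, 3)), 3) = Mul(Mul(45, 7), 3) = Mul(315, 3) = 945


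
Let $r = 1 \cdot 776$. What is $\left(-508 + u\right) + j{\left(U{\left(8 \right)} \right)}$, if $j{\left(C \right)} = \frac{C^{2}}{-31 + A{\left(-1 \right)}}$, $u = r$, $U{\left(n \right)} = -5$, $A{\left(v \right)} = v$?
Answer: $\frac{8551}{32} \approx 267.22$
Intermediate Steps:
$r = 776$
$u = 776$
$j{\left(C \right)} = - \frac{C^{2}}{32}$ ($j{\left(C \right)} = \frac{C^{2}}{-31 - 1} = \frac{C^{2}}{-32} = - \frac{C^{2}}{32}$)
$\left(-508 + u\right) + j{\left(U{\left(8 \right)} \right)} = \left(-508 + 776\right) - \frac{\left(-5\right)^{2}}{32} = 268 - \frac{25}{32} = \frac{8551}{32}$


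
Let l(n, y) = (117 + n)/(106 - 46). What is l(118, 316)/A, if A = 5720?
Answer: 47/68640 ≈ 0.00068473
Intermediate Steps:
l(n, y) = 39/20 + n/60 (l(n, y) = (117 + n)/60 = (117 + n)*(1/60) = 39/20 + n/60)
l(118, 316)/A = (39/20 + (1/60)*118)/5720 = (39/20 + 59/30)*(1/5720) = (47/12)*(1/5720) = 47/68640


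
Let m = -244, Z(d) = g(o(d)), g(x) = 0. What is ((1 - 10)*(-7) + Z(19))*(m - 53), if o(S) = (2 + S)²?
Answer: -18711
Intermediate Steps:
Z(d) = 0
((1 - 10)*(-7) + Z(19))*(m - 53) = ((1 - 10)*(-7) + 0)*(-244 - 53) = (-9*(-7) + 0)*(-297) = (63 + 0)*(-297) = 63*(-297) = -18711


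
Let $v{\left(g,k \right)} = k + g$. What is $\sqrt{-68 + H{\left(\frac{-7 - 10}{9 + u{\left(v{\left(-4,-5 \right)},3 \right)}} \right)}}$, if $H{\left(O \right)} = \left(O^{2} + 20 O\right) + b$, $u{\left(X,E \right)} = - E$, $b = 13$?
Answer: $\frac{i \sqrt{3731}}{6} \approx 10.18 i$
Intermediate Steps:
$v{\left(g,k \right)} = g + k$
$H{\left(O \right)} = 13 + O^{2} + 20 O$ ($H{\left(O \right)} = \left(O^{2} + 20 O\right) + 13 = 13 + O^{2} + 20 O$)
$\sqrt{-68 + H{\left(\frac{-7 - 10}{9 + u{\left(v{\left(-4,-5 \right)},3 \right)}} \right)}} = \sqrt{-68 + \left(13 + \left(\frac{-7 - 10}{9 - 3}\right)^{2} + 20 \frac{-7 - 10}{9 - 3}\right)} = \sqrt{-68 + \left(13 + \left(- \frac{17}{9 - 3}\right)^{2} + 20 \left(- \frac{17}{9 - 3}\right)\right)} = \sqrt{-68 + \left(13 + \left(- \frac{17}{6}\right)^{2} + 20 \left(- \frac{17}{6}\right)\right)} = \sqrt{-68 + \left(13 + \frac{289}{36} - \frac{170}{3}\right)} = \sqrt{-68 - \frac{1283}{36}} = \sqrt{- \frac{3731}{36}} = \frac{i \sqrt{3731}}{6}$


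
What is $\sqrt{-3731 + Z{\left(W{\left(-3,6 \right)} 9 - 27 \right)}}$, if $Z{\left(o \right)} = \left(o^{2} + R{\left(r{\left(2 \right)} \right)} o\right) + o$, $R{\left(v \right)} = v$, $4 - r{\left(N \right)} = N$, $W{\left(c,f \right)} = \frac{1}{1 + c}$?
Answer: $\frac{i \sqrt{11333}}{2} \approx 53.228 i$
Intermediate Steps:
$r{\left(N \right)} = 4 - N$
$Z{\left(o \right)} = o^{2} + 3 o$ ($Z{\left(o \right)} = \left(o^{2} + \left(4 - 2\right) o\right) + o = \left(o^{2} + 2 o\right) + o = o^{2} + 3 o$)
$\sqrt{-3731 + Z{\left(W{\left(-3,6 \right)} 9 - 27 \right)}} = \sqrt{-3731 + \left(\frac{1}{1 - 3} \cdot 9 - 27\right) \left(3 - \left(27 - \frac{1}{1 - 3} \cdot 9\right)\right)} = \sqrt{-3731 + \left(\frac{1}{-2} \cdot 9 - 27\right) \left(3 - \left(27 - \frac{1}{-2} \cdot 9\right)\right)} = \sqrt{-3731 + \left(\left(- \frac{1}{2}\right) 9 - 27\right) \left(3 - \frac{63}{2}\right)} = \sqrt{-3731 + \left(- \frac{9}{2} - 27\right) \left(3 - \frac{63}{2}\right)} = \sqrt{-3731 - \frac{63 \left(3 - \frac{63}{2}\right)}{2}} = \sqrt{-3731 - - \frac{3591}{4}} = \sqrt{-3731 + \frac{3591}{4}} = \sqrt{- \frac{11333}{4}} = \frac{i \sqrt{11333}}{2}$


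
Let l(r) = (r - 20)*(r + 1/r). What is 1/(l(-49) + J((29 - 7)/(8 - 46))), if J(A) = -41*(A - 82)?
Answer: 931/6301143 ≈ 0.00014775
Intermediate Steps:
J(A) = 3362 - 41*A (J(A) = -41*(-82 + A) = 3362 - 41*A)
l(r) = (-20 + r)*(r + 1/r)
1/(l(-49) + J((29 - 7)/(8 - 46))) = 1/((1 + (-49)² - 20*(-49) - 20/(-49)) + (3362 - 41*(29 - 7)/(8 - 46))) = 1/((1 + 2401 + 980 - 20*(-1/49)) + (3362 - 902/(-38))) = 1/((1 + 2401 + 980 + 20/49) + (3362 - 902*(-1)/38)) = 1/(165738/49 + (3362 - 41*(-11/19))) = 1/(165738/49 + (3362 + 451/19)) = 1/(165738/49 + 64329/19) = 1/(6301143/931) = 931/6301143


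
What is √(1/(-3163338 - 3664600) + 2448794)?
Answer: √675530070140761942/525226 ≈ 1564.9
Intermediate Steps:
√(1/(-3163338 - 3664600) + 2448794) = √(1/(-6827938) + 2448794) = √(-1/6827938 + 2448794) = √(16720213606771/6827938) = √675530070140761942/525226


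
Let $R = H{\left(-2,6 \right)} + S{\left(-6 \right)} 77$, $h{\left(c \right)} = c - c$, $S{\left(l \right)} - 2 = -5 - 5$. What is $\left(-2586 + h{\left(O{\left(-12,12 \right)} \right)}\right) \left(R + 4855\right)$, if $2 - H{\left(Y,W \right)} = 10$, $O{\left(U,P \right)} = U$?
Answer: $-10941366$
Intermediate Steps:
$S{\left(l \right)} = -8$ ($S{\left(l \right)} = 2 - 10 = -8$)
$H{\left(Y,W \right)} = -8$ ($H{\left(Y,W \right)} = 2 - 10 = -8$)
$h{\left(c \right)} = 0$
$R = -624$ ($R = -8 - 616 = -624$)
$\left(-2586 + h{\left(O{\left(-12,12 \right)} \right)}\right) \left(R + 4855\right) = \left(-2586 + 0\right) \left(-624 + 4855\right) = \left(-2586\right) 4231 = -10941366$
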